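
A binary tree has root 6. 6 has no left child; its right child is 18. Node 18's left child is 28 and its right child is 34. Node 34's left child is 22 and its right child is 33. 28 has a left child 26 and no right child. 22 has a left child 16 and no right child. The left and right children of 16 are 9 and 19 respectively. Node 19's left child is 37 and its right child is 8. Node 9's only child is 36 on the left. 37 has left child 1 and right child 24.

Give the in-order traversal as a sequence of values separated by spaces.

6 26 28 18 36 9 16 1 37 24 19 8 22 34 33

In-order visits the left subtree, then the node, then the right subtree.
At 6: no left child.
Visit 6.
At 6: go right to 18.
  At 18: go left to 28.
    At 28: go left to 26.
      26 is a leaf — visit 26.
    Visit 28.
    At 28: no right child.
  Visit 18.
  At 18: go right to 34.
    At 34: go left to 22.
      At 22: go left to 16.
        At 16: go left to 9.
          At 9: go left to 36.
            36 is a leaf — visit 36.
          Visit 9.
          At 9: no right child.
        Visit 16.
        At 16: go right to 19.
          At 19: go left to 37.
            At 37: go left to 1.
              1 is a leaf — visit 1.
            Visit 37.
            At 37: go right to 24.
              24 is a leaf — visit 24.
          Visit 19.
          At 19: go right to 8.
            8 is a leaf — visit 8.
      Visit 22.
      At 22: no right child.
    Visit 34.
    At 34: go right to 33.
      33 is a leaf — visit 33.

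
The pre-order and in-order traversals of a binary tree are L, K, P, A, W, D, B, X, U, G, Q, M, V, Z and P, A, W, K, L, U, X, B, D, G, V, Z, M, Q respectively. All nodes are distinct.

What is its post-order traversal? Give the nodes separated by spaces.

W A P K U X B Z V M Q G D L

The first element of pre-order is the root; it splits in-order into left and right subtrees.
Root L: left subtree has 4 nodes {P, A, W, K}, right has 9 {U, X, B, D, G, V, Z, M, Q}.
  Root K: left subtree has 3 nodes {P, A, W}, right has 0 { }.
    Root P: left subtree has 0 nodes { }, right has 2 {A, W}.
      Root A: left subtree has 0 nodes { }, right has 1 {W}.
  Root D: left subtree has 3 nodes {U, X, B}, right has 5 {G, V, Z, M, Q}.
    Root B: left subtree has 2 nodes {U, X}, right has 0 { }.
      Root X: left subtree has 1 node {U}, right has 0 { }.
    Root G: left subtree has 0 nodes { }, right has 4 {V, Z, M, Q}.
      Root Q: left subtree has 3 nodes {V, Z, M}, right has 0 { }.
        Root M: left subtree has 2 nodes {V, Z}, right has 0 { }.
          Root V: left subtree has 0 nodes { }, right has 1 {Z}.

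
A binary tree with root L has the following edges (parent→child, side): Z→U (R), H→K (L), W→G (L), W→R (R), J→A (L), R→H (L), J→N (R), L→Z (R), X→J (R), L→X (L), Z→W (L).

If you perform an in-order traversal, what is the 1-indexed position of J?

In-order visits the left subtree, then the node, then the right subtree.
At L: go left to X.
  At X: no left child.
  Visit X.
  At X: go right to J.
    At J: go left to A.
      A is a leaf — visit A.
    Visit J.
    At J: go right to N.
      N is a leaf — visit N.
Visit L.
At L: go right to Z.
  At Z: go left to W.
    At W: go left to G.
      G is a leaf — visit G.
    Visit W.
    At W: go right to R.
      At R: go left to H.
        At H: go left to K.
          K is a leaf — visit K.
        Visit H.
        At H: no right child.
      Visit R.
      At R: no right child.
  Visit Z.
  At Z: go right to U.
    U is a leaf — visit U.
Full in-order sequence: X, A, J, N, L, G, W, K, H, R, Z, U.

3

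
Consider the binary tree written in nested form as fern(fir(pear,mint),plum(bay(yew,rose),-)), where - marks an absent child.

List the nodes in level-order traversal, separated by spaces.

fern fir plum pear mint bay yew rose

Level-order visits nodes level by level from the root, left to right within each level.
Level 0: fern
Level 1: fir, plum
Level 2: pear, mint, bay
Level 3: yew, rose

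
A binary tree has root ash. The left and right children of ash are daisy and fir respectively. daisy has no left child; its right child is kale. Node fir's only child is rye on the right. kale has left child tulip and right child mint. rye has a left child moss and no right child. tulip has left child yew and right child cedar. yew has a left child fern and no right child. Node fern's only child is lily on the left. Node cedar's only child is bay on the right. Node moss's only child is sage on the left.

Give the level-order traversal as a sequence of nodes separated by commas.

Level-order visits nodes level by level from the root, left to right within each level.
Level 0: ash
Level 1: daisy, fir
Level 2: kale, rye
Level 3: tulip, mint, moss
Level 4: yew, cedar, sage
Level 5: fern, bay
Level 6: lily

ash, daisy, fir, kale, rye, tulip, mint, moss, yew, cedar, sage, fern, bay, lily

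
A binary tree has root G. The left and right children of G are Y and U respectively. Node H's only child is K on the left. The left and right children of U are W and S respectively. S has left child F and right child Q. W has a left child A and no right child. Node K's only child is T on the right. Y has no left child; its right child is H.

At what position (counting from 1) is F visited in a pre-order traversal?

Pre-order visits the node, then its left subtree, then its right subtree.
Visit G.
At G: go left to Y.
  Visit Y.
  At Y: no left child.
  At Y: go right to H.
    Visit H.
    At H: go left to K.
      Visit K.
      At K: no left child.
      At K: go right to T.
        T is a leaf — visit T.
    At H: no right child.
At G: go right to U.
  Visit U.
  At U: go left to W.
    Visit W.
    At W: go left to A.
      A is a leaf — visit A.
    At W: no right child.
  At U: go right to S.
    Visit S.
    At S: go left to F.
      F is a leaf — visit F.
    At S: go right to Q.
      Q is a leaf — visit Q.
Full pre-order sequence: G, Y, H, K, T, U, W, A, S, F, Q.

10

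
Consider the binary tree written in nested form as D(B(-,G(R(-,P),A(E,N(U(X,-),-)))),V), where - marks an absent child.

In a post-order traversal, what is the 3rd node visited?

Post-order visits the left subtree, then the right subtree, then the node.
At D: go left to B.
  At B: no left child.
  At B: go right to G.
    At G: go left to R.
      At R: no left child.
      At R: go right to P.
        P is a leaf — visit P.
      Visit R.
    At G: go right to A.
      At A: go left to E.
        E is a leaf — visit E.
      At A: go right to N.
        At N: go left to U.
          At U: go left to X.
            X is a leaf — visit X.
          At U: no right child.
          Visit U.
        At N: no right child.
        Visit N.
      Visit A.
    Visit G.
  Visit B.
At D: go right to V.
  V is a leaf — visit V.
Visit D.
Full post-order sequence: P, R, E, X, U, N, A, G, B, V, D.

E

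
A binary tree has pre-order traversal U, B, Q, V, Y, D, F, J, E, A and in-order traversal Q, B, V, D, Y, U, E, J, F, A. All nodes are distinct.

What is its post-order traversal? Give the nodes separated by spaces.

Q D Y V B E J A F U

The first element of pre-order is the root; it splits in-order into left and right subtrees.
Root U: left subtree has 5 nodes {Q, B, V, D, Y}, right has 4 {E, J, F, A}.
  Root B: left subtree has 1 node {Q}, right has 3 {V, D, Y}.
    Root V: left subtree has 0 nodes { }, right has 2 {D, Y}.
      Root Y: left subtree has 1 node {D}, right has 0 { }.
  Root F: left subtree has 2 nodes {E, J}, right has 1 {A}.
    Root J: left subtree has 1 node {E}, right has 0 { }.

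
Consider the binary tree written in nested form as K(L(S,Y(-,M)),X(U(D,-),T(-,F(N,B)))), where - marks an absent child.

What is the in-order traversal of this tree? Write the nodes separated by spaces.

In-order visits the left subtree, then the node, then the right subtree.
At K: go left to L.
  At L: go left to S.
    S is a leaf — visit S.
  Visit L.
  At L: go right to Y.
    At Y: no left child.
    Visit Y.
    At Y: go right to M.
      M is a leaf — visit M.
Visit K.
At K: go right to X.
  At X: go left to U.
    At U: go left to D.
      D is a leaf — visit D.
    Visit U.
    At U: no right child.
  Visit X.
  At X: go right to T.
    At T: no left child.
    Visit T.
    At T: go right to F.
      At F: go left to N.
        N is a leaf — visit N.
      Visit F.
      At F: go right to B.
        B is a leaf — visit B.

S L Y M K D U X T N F B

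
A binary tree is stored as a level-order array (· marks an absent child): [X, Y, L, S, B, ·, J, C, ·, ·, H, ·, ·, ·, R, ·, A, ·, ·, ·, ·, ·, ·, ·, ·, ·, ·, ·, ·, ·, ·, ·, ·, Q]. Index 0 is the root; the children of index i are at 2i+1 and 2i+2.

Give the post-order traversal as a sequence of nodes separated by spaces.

Q A C S H B Y R J L X

Post-order visits the left subtree, then the right subtree, then the node.
At X: go left to Y.
  At Y: go left to S.
    At S: go left to C.
      At C: no left child.
      At C: go right to A.
        At A: go left to Q.
          Q is a leaf — visit Q.
        At A: no right child.
        Visit A.
      Visit C.
    At S: no right child.
    Visit S.
  At Y: go right to B.
    At B: no left child.
    At B: go right to H.
      H is a leaf — visit H.
    Visit B.
  Visit Y.
At X: go right to L.
  At L: no left child.
  At L: go right to J.
    At J: no left child.
    At J: go right to R.
      R is a leaf — visit R.
    Visit J.
  Visit L.
Visit X.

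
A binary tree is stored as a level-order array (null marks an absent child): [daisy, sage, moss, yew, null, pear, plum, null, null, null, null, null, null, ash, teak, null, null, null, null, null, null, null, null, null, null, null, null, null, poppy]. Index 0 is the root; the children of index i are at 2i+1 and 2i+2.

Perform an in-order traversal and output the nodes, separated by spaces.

yew sage daisy pear moss ash poppy plum teak

In-order visits the left subtree, then the node, then the right subtree.
At daisy: go left to sage.
  At sage: go left to yew.
    yew is a leaf — visit yew.
  Visit sage.
  At sage: no right child.
Visit daisy.
At daisy: go right to moss.
  At moss: go left to pear.
    pear is a leaf — visit pear.
  Visit moss.
  At moss: go right to plum.
    At plum: go left to ash.
      At ash: no left child.
      Visit ash.
      At ash: go right to poppy.
        poppy is a leaf — visit poppy.
    Visit plum.
    At plum: go right to teak.
      teak is a leaf — visit teak.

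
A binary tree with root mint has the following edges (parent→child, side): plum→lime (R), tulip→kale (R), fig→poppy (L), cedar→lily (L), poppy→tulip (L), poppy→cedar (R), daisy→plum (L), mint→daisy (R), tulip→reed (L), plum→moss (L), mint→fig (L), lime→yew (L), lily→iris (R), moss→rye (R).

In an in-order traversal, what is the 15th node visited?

daisy

In-order visits the left subtree, then the node, then the right subtree.
At mint: go left to fig.
  At fig: go left to poppy.
    At poppy: go left to tulip.
      At tulip: go left to reed.
        reed is a leaf — visit reed.
      Visit tulip.
      At tulip: go right to kale.
        kale is a leaf — visit kale.
    Visit poppy.
    At poppy: go right to cedar.
      At cedar: go left to lily.
        At lily: no left child.
        Visit lily.
        At lily: go right to iris.
          iris is a leaf — visit iris.
      Visit cedar.
      At cedar: no right child.
  Visit fig.
  At fig: no right child.
Visit mint.
At mint: go right to daisy.
  At daisy: go left to plum.
    At plum: go left to moss.
      At moss: no left child.
      Visit moss.
      At moss: go right to rye.
        rye is a leaf — visit rye.
    Visit plum.
    At plum: go right to lime.
      At lime: go left to yew.
        yew is a leaf — visit yew.
      Visit lime.
      At lime: no right child.
  Visit daisy.
  At daisy: no right child.
Full in-order sequence: reed, tulip, kale, poppy, lily, iris, cedar, fig, mint, moss, rye, plum, yew, lime, daisy.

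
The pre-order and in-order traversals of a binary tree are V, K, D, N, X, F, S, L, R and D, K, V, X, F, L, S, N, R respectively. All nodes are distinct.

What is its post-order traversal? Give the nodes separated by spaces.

The first element of pre-order is the root; it splits in-order into left and right subtrees.
Root V: left subtree has 2 nodes {D, K}, right has 6 {X, F, L, S, N, R}.
  Root K: left subtree has 1 node {D}, right has 0 { }.
  Root N: left subtree has 4 nodes {X, F, L, S}, right has 1 {R}.
    Root X: left subtree has 0 nodes { }, right has 3 {F, L, S}.
      Root F: left subtree has 0 nodes { }, right has 2 {L, S}.
        Root S: left subtree has 1 node {L}, right has 0 { }.

D K L S F X R N V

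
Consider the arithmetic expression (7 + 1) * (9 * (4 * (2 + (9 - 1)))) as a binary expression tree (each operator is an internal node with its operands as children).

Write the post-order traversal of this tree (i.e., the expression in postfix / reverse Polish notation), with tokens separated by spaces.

Post-order on an expression tree gives postfix notation: for each operator, emit left operand, right operand, then the operator.

7 1 + 9 4 2 9 1 - + * * *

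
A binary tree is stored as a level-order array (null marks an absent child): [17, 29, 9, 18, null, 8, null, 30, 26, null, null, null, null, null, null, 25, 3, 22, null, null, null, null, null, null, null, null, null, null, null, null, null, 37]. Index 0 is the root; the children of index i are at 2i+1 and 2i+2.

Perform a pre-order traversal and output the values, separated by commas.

Pre-order visits the node, then its left subtree, then its right subtree.
Visit 17.
At 17: go left to 29.
  Visit 29.
  At 29: go left to 18.
    Visit 18.
    At 18: go left to 30.
      Visit 30.
      At 30: go left to 25.
        Visit 25.
        At 25: go left to 37.
          37 is a leaf — visit 37.
        At 25: no right child.
      At 30: go right to 3.
        3 is a leaf — visit 3.
    At 18: go right to 26.
      Visit 26.
      At 26: go left to 22.
        22 is a leaf — visit 22.
      At 26: no right child.
  At 29: no right child.
At 17: go right to 9.
  Visit 9.
  At 9: go left to 8.
    8 is a leaf — visit 8.
  At 9: no right child.

17, 29, 18, 30, 25, 37, 3, 26, 22, 9, 8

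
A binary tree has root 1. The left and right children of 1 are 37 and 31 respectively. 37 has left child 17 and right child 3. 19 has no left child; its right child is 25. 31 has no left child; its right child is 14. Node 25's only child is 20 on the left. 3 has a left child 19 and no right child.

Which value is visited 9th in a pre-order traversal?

14

Pre-order visits the node, then its left subtree, then its right subtree.
Visit 1.
At 1: go left to 37.
  Visit 37.
  At 37: go left to 17.
    17 is a leaf — visit 17.
  At 37: go right to 3.
    Visit 3.
    At 3: go left to 19.
      Visit 19.
      At 19: no left child.
      At 19: go right to 25.
        Visit 25.
        At 25: go left to 20.
          20 is a leaf — visit 20.
        At 25: no right child.
    At 3: no right child.
At 1: go right to 31.
  Visit 31.
  At 31: no left child.
  At 31: go right to 14.
    14 is a leaf — visit 14.
Full pre-order sequence: 1, 37, 17, 3, 19, 25, 20, 31, 14.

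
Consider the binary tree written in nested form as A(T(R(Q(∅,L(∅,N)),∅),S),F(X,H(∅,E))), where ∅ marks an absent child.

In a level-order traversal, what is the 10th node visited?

L

Level-order visits nodes level by level from the root, left to right within each level.
Level 0: A
Level 1: T, F
Level 2: R, S, X, H
Level 3: Q, E
Level 4: L
Level 5: N
Full level-order sequence: A, T, F, R, S, X, H, Q, E, L, N.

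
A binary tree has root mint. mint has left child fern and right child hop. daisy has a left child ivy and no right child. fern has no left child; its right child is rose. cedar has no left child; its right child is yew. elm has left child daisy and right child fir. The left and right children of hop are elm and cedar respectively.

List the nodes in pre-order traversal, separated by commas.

mint, fern, rose, hop, elm, daisy, ivy, fir, cedar, yew

Pre-order visits the node, then its left subtree, then its right subtree.
Visit mint.
At mint: go left to fern.
  Visit fern.
  At fern: no left child.
  At fern: go right to rose.
    rose is a leaf — visit rose.
At mint: go right to hop.
  Visit hop.
  At hop: go left to elm.
    Visit elm.
    At elm: go left to daisy.
      Visit daisy.
      At daisy: go left to ivy.
        ivy is a leaf — visit ivy.
      At daisy: no right child.
    At elm: go right to fir.
      fir is a leaf — visit fir.
  At hop: go right to cedar.
    Visit cedar.
    At cedar: no left child.
    At cedar: go right to yew.
      yew is a leaf — visit yew.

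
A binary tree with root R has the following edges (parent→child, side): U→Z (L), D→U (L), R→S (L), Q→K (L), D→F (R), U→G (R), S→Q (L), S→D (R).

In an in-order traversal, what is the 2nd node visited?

In-order visits the left subtree, then the node, then the right subtree.
At R: go left to S.
  At S: go left to Q.
    At Q: go left to K.
      K is a leaf — visit K.
    Visit Q.
    At Q: no right child.
  Visit S.
  At S: go right to D.
    At D: go left to U.
      At U: go left to Z.
        Z is a leaf — visit Z.
      Visit U.
      At U: go right to G.
        G is a leaf — visit G.
    Visit D.
    At D: go right to F.
      F is a leaf — visit F.
Visit R.
At R: no right child.
Full in-order sequence: K, Q, S, Z, U, G, D, F, R.

Q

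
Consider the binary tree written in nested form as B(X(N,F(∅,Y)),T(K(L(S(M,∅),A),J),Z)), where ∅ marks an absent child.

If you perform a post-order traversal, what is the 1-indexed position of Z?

11

Post-order visits the left subtree, then the right subtree, then the node.
At B: go left to X.
  At X: go left to N.
    N is a leaf — visit N.
  At X: go right to F.
    At F: no left child.
    At F: go right to Y.
      Y is a leaf — visit Y.
    Visit F.
  Visit X.
At B: go right to T.
  At T: go left to K.
    At K: go left to L.
      At L: go left to S.
        At S: go left to M.
          M is a leaf — visit M.
        At S: no right child.
        Visit S.
      At L: go right to A.
        A is a leaf — visit A.
      Visit L.
    At K: go right to J.
      J is a leaf — visit J.
    Visit K.
  At T: go right to Z.
    Z is a leaf — visit Z.
  Visit T.
Visit B.
Full post-order sequence: N, Y, F, X, M, S, A, L, J, K, Z, T, B.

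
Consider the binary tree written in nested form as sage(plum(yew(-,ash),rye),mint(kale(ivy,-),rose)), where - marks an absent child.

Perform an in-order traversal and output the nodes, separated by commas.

In-order visits the left subtree, then the node, then the right subtree.
At sage: go left to plum.
  At plum: go left to yew.
    At yew: no left child.
    Visit yew.
    At yew: go right to ash.
      ash is a leaf — visit ash.
  Visit plum.
  At plum: go right to rye.
    rye is a leaf — visit rye.
Visit sage.
At sage: go right to mint.
  At mint: go left to kale.
    At kale: go left to ivy.
      ivy is a leaf — visit ivy.
    Visit kale.
    At kale: no right child.
  Visit mint.
  At mint: go right to rose.
    rose is a leaf — visit rose.

yew, ash, plum, rye, sage, ivy, kale, mint, rose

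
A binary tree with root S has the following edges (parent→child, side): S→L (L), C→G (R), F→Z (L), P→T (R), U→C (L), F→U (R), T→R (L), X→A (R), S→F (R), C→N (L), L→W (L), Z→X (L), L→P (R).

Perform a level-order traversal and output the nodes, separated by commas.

S, L, F, W, P, Z, U, T, X, C, R, A, N, G

Level-order visits nodes level by level from the root, left to right within each level.
Level 0: S
Level 1: L, F
Level 2: W, P, Z, U
Level 3: T, X, C
Level 4: R, A, N, G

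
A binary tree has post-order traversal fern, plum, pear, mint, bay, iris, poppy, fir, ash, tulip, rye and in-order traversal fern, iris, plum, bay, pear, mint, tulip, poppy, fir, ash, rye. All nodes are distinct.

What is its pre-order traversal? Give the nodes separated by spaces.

rye tulip iris fern bay plum mint pear ash fir poppy

The last element of post-order is the root; it splits in-order into left and right subtrees.
Root rye: left subtree has 10 nodes {fern, iris, plum, bay, pear, mint, tulip, poppy, fir, ash}, right has 0 { }.
  Root tulip: left subtree has 6 nodes {fern, iris, plum, bay, pear, mint}, right has 3 {poppy, fir, ash}.
    Root iris: left subtree has 1 node {fern}, right has 4 {plum, bay, pear, mint}.
      Root bay: left subtree has 1 node {plum}, right has 2 {pear, mint}.
        Root mint: left subtree has 1 node {pear}, right has 0 { }.
    Root ash: left subtree has 2 nodes {poppy, fir}, right has 0 { }.
      Root fir: left subtree has 1 node {poppy}, right has 0 { }.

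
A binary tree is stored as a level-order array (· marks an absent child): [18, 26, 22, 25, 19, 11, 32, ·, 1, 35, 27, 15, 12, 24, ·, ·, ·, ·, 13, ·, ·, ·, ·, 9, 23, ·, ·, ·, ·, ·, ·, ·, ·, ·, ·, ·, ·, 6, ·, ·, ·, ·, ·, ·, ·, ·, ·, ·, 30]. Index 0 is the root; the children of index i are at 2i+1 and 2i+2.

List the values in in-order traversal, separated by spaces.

In-order visits the left subtree, then the node, then the right subtree.
At 18: go left to 26.
  At 26: go left to 25.
    At 25: no left child.
    Visit 25.
    At 25: go right to 1.
      At 1: no left child.
      Visit 1.
      At 1: go right to 13.
        At 13: go left to 6.
          6 is a leaf — visit 6.
        Visit 13.
        At 13: no right child.
  Visit 26.
  At 26: go right to 19.
    At 19: go left to 35.
      35 is a leaf — visit 35.
    Visit 19.
    At 19: go right to 27.
      27 is a leaf — visit 27.
Visit 18.
At 18: go right to 22.
  At 22: go left to 11.
    At 11: go left to 15.
      At 15: go left to 9.
        At 9: no left child.
        Visit 9.
        At 9: go right to 30.
          30 is a leaf — visit 30.
      Visit 15.
      At 15: go right to 23.
        23 is a leaf — visit 23.
    Visit 11.
    At 11: go right to 12.
      12 is a leaf — visit 12.
  Visit 22.
  At 22: go right to 32.
    At 32: go left to 24.
      24 is a leaf — visit 24.
    Visit 32.
    At 32: no right child.

25 1 6 13 26 35 19 27 18 9 30 15 23 11 12 22 24 32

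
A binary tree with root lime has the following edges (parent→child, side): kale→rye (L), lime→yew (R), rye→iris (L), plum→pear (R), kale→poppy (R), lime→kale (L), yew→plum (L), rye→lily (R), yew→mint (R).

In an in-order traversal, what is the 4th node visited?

kale

In-order visits the left subtree, then the node, then the right subtree.
At lime: go left to kale.
  At kale: go left to rye.
    At rye: go left to iris.
      iris is a leaf — visit iris.
    Visit rye.
    At rye: go right to lily.
      lily is a leaf — visit lily.
  Visit kale.
  At kale: go right to poppy.
    poppy is a leaf — visit poppy.
Visit lime.
At lime: go right to yew.
  At yew: go left to plum.
    At plum: no left child.
    Visit plum.
    At plum: go right to pear.
      pear is a leaf — visit pear.
  Visit yew.
  At yew: go right to mint.
    mint is a leaf — visit mint.
Full in-order sequence: iris, rye, lily, kale, poppy, lime, plum, pear, yew, mint.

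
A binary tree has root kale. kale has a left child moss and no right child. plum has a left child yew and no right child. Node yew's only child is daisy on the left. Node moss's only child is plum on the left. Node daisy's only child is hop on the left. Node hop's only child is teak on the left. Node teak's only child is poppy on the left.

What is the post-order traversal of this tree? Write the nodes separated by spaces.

poppy teak hop daisy yew plum moss kale

Post-order visits the left subtree, then the right subtree, then the node.
At kale: go left to moss.
  At moss: go left to plum.
    At plum: go left to yew.
      At yew: go left to daisy.
        At daisy: go left to hop.
          At hop: go left to teak.
            At teak: go left to poppy.
              poppy is a leaf — visit poppy.
            At teak: no right child.
            Visit teak.
          At hop: no right child.
          Visit hop.
        At daisy: no right child.
        Visit daisy.
      At yew: no right child.
      Visit yew.
    At plum: no right child.
    Visit plum.
  At moss: no right child.
  Visit moss.
At kale: no right child.
Visit kale.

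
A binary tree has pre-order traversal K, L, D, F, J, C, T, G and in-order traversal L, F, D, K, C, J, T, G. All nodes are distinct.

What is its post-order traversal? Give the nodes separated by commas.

F, D, L, C, G, T, J, K

The first element of pre-order is the root; it splits in-order into left and right subtrees.
Root K: left subtree has 3 nodes {L, F, D}, right has 4 {C, J, T, G}.
  Root L: left subtree has 0 nodes { }, right has 2 {F, D}.
    Root D: left subtree has 1 node {F}, right has 0 { }.
  Root J: left subtree has 1 node {C}, right has 2 {T, G}.
    Root T: left subtree has 0 nodes { }, right has 1 {G}.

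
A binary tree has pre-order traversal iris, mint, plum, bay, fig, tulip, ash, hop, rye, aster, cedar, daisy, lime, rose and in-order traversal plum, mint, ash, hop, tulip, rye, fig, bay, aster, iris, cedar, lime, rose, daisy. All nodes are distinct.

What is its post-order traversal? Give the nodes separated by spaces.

plum hop ash rye tulip fig aster bay mint rose lime daisy cedar iris

The first element of pre-order is the root; it splits in-order into left and right subtrees.
Root iris: left subtree has 9 nodes {plum, mint, ash, hop, tulip, rye, fig, bay, aster}, right has 4 {cedar, lime, rose, daisy}.
  Root mint: left subtree has 1 node {plum}, right has 7 {ash, hop, tulip, rye, fig, bay, aster}.
    Root bay: left subtree has 5 nodes {ash, hop, tulip, rye, fig}, right has 1 {aster}.
      Root fig: left subtree has 4 nodes {ash, hop, tulip, rye}, right has 0 { }.
        Root tulip: left subtree has 2 nodes {ash, hop}, right has 1 {rye}.
          Root ash: left subtree has 0 nodes { }, right has 1 {hop}.
  Root cedar: left subtree has 0 nodes { }, right has 3 {lime, rose, daisy}.
    Root daisy: left subtree has 2 nodes {lime, rose}, right has 0 { }.
      Root lime: left subtree has 0 nodes { }, right has 1 {rose}.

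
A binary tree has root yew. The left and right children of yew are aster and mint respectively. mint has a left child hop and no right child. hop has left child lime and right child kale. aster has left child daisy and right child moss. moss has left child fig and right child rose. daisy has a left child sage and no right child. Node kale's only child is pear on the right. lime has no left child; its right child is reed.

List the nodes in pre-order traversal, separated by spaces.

Pre-order visits the node, then its left subtree, then its right subtree.
Visit yew.
At yew: go left to aster.
  Visit aster.
  At aster: go left to daisy.
    Visit daisy.
    At daisy: go left to sage.
      sage is a leaf — visit sage.
    At daisy: no right child.
  At aster: go right to moss.
    Visit moss.
    At moss: go left to fig.
      fig is a leaf — visit fig.
    At moss: go right to rose.
      rose is a leaf — visit rose.
At yew: go right to mint.
  Visit mint.
  At mint: go left to hop.
    Visit hop.
    At hop: go left to lime.
      Visit lime.
      At lime: no left child.
      At lime: go right to reed.
        reed is a leaf — visit reed.
    At hop: go right to kale.
      Visit kale.
      At kale: no left child.
      At kale: go right to pear.
        pear is a leaf — visit pear.
  At mint: no right child.

yew aster daisy sage moss fig rose mint hop lime reed kale pear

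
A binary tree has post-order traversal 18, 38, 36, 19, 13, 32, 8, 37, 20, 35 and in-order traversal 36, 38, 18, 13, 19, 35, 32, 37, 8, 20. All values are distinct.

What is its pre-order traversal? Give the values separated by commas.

The last element of post-order is the root; it splits in-order into left and right subtrees.
Root 35: left subtree has 5 nodes {36, 38, 18, 13, 19}, right has 4 {32, 37, 8, 20}.
  Root 13: left subtree has 3 nodes {36, 38, 18}, right has 1 {19}.
    Root 36: left subtree has 0 nodes { }, right has 2 {38, 18}.
      Root 38: left subtree has 0 nodes { }, right has 1 {18}.
  Root 20: left subtree has 3 nodes {32, 37, 8}, right has 0 { }.
    Root 37: left subtree has 1 node {32}, right has 1 {8}.

35, 13, 36, 38, 18, 19, 20, 37, 32, 8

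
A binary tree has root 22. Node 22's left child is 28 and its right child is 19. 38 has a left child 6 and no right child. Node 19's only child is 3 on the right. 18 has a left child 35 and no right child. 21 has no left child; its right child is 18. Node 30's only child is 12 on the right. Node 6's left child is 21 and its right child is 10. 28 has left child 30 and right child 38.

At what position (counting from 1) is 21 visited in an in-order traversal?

4

In-order visits the left subtree, then the node, then the right subtree.
At 22: go left to 28.
  At 28: go left to 30.
    At 30: no left child.
    Visit 30.
    At 30: go right to 12.
      12 is a leaf — visit 12.
  Visit 28.
  At 28: go right to 38.
    At 38: go left to 6.
      At 6: go left to 21.
        At 21: no left child.
        Visit 21.
        At 21: go right to 18.
          At 18: go left to 35.
            35 is a leaf — visit 35.
          Visit 18.
          At 18: no right child.
      Visit 6.
      At 6: go right to 10.
        10 is a leaf — visit 10.
    Visit 38.
    At 38: no right child.
Visit 22.
At 22: go right to 19.
  At 19: no left child.
  Visit 19.
  At 19: go right to 3.
    3 is a leaf — visit 3.
Full in-order sequence: 30, 12, 28, 21, 35, 18, 6, 10, 38, 22, 19, 3.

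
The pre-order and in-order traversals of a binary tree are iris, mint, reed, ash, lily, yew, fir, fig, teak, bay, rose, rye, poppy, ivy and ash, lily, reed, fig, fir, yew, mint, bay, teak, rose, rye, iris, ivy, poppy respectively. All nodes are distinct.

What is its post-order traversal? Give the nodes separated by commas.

The first element of pre-order is the root; it splits in-order into left and right subtrees.
Root iris: left subtree has 11 nodes {ash, lily, reed, fig, fir, yew, mint, bay, teak, rose, rye}, right has 2 {ivy, poppy}.
  Root mint: left subtree has 6 nodes {ash, lily, reed, fig, fir, yew}, right has 4 {bay, teak, rose, rye}.
    Root reed: left subtree has 2 nodes {ash, lily}, right has 3 {fig, fir, yew}.
      Root ash: left subtree has 0 nodes { }, right has 1 {lily}.
      Root yew: left subtree has 2 nodes {fig, fir}, right has 0 { }.
        Root fir: left subtree has 1 node {fig}, right has 0 { }.
    Root teak: left subtree has 1 node {bay}, right has 2 {rose, rye}.
      Root rose: left subtree has 0 nodes { }, right has 1 {rye}.
  Root poppy: left subtree has 1 node {ivy}, right has 0 { }.

lily, ash, fig, fir, yew, reed, bay, rye, rose, teak, mint, ivy, poppy, iris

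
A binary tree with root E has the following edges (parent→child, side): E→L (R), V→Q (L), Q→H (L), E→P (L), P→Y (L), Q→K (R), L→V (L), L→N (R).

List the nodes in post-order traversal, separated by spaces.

Post-order visits the left subtree, then the right subtree, then the node.
At E: go left to P.
  At P: go left to Y.
    Y is a leaf — visit Y.
  At P: no right child.
  Visit P.
At E: go right to L.
  At L: go left to V.
    At V: go left to Q.
      At Q: go left to H.
        H is a leaf — visit H.
      At Q: go right to K.
        K is a leaf — visit K.
      Visit Q.
    At V: no right child.
    Visit V.
  At L: go right to N.
    N is a leaf — visit N.
  Visit L.
Visit E.

Y P H K Q V N L E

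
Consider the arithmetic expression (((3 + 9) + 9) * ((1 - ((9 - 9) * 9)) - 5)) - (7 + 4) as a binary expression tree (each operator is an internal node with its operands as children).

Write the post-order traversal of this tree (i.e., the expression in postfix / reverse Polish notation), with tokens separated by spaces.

3 9 + 9 + 1 9 9 - 9 * - 5 - * 7 4 + -

Post-order on an expression tree gives postfix notation: for each operator, emit left operand, right operand, then the operator.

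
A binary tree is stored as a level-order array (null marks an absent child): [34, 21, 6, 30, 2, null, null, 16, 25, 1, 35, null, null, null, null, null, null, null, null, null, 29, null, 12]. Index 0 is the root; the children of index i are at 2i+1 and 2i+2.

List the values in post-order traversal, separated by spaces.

Post-order visits the left subtree, then the right subtree, then the node.
At 34: go left to 21.
  At 21: go left to 30.
    At 30: go left to 16.
      16 is a leaf — visit 16.
    At 30: go right to 25.
      25 is a leaf — visit 25.
    Visit 30.
  At 21: go right to 2.
    At 2: go left to 1.
      At 1: no left child.
      At 1: go right to 29.
        29 is a leaf — visit 29.
      Visit 1.
    At 2: go right to 35.
      At 35: no left child.
      At 35: go right to 12.
        12 is a leaf — visit 12.
      Visit 35.
    Visit 2.
  Visit 21.
At 34: go right to 6.
  6 is a leaf — visit 6.
Visit 34.

16 25 30 29 1 12 35 2 21 6 34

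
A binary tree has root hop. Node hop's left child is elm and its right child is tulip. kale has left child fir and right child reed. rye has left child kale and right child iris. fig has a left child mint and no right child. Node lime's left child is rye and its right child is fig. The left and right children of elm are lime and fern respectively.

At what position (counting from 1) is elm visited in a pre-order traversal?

Pre-order visits the node, then its left subtree, then its right subtree.
Visit hop.
At hop: go left to elm.
  Visit elm.
  At elm: go left to lime.
    Visit lime.
    At lime: go left to rye.
      Visit rye.
      At rye: go left to kale.
        Visit kale.
        At kale: go left to fir.
          fir is a leaf — visit fir.
        At kale: go right to reed.
          reed is a leaf — visit reed.
      At rye: go right to iris.
        iris is a leaf — visit iris.
    At lime: go right to fig.
      Visit fig.
      At fig: go left to mint.
        mint is a leaf — visit mint.
      At fig: no right child.
  At elm: go right to fern.
    fern is a leaf — visit fern.
At hop: go right to tulip.
  tulip is a leaf — visit tulip.
Full pre-order sequence: hop, elm, lime, rye, kale, fir, reed, iris, fig, mint, fern, tulip.

2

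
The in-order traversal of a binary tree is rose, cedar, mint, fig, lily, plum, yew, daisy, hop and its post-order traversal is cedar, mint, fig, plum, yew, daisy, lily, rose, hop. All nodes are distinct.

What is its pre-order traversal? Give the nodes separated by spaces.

The last element of post-order is the root; it splits in-order into left and right subtrees.
Root hop: left subtree has 8 nodes {rose, cedar, mint, fig, lily, plum, yew, daisy}, right has 0 { }.
  Root rose: left subtree has 0 nodes { }, right has 7 {cedar, mint, fig, lily, plum, yew, daisy}.
    Root lily: left subtree has 3 nodes {cedar, mint, fig}, right has 3 {plum, yew, daisy}.
      Root fig: left subtree has 2 nodes {cedar, mint}, right has 0 { }.
        Root mint: left subtree has 1 node {cedar}, right has 0 { }.
      Root daisy: left subtree has 2 nodes {plum, yew}, right has 0 { }.
        Root yew: left subtree has 1 node {plum}, right has 0 { }.

hop rose lily fig mint cedar daisy yew plum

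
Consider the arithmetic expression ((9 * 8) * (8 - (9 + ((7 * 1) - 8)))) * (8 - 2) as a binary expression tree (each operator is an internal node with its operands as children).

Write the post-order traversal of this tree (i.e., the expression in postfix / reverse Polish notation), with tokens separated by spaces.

Post-order on an expression tree gives postfix notation: for each operator, emit left operand, right operand, then the operator.

9 8 * 8 9 7 1 * 8 - + - * 8 2 - *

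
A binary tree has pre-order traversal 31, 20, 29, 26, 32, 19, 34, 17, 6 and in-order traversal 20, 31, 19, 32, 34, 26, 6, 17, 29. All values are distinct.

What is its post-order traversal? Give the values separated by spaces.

20 19 34 32 6 17 26 29 31

The first element of pre-order is the root; it splits in-order into left and right subtrees.
Root 31: left subtree has 1 node {20}, right has 7 {19, 32, 34, 26, 6, 17, 29}.
  Root 29: left subtree has 6 nodes {19, 32, 34, 26, 6, 17}, right has 0 { }.
    Root 26: left subtree has 3 nodes {19, 32, 34}, right has 2 {6, 17}.
      Root 32: left subtree has 1 node {19}, right has 1 {34}.
      Root 17: left subtree has 1 node {6}, right has 0 { }.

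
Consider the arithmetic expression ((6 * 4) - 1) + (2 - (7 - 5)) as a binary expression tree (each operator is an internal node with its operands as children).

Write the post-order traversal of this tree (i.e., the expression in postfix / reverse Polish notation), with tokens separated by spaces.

Post-order on an expression tree gives postfix notation: for each operator, emit left operand, right operand, then the operator.

6 4 * 1 - 2 7 5 - - +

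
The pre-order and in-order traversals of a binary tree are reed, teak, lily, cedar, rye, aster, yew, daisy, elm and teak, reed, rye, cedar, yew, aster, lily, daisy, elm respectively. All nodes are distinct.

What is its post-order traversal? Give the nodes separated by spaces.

teak rye yew aster cedar elm daisy lily reed

The first element of pre-order is the root; it splits in-order into left and right subtrees.
Root reed: left subtree has 1 node {teak}, right has 7 {rye, cedar, yew, aster, lily, daisy, elm}.
  Root lily: left subtree has 4 nodes {rye, cedar, yew, aster}, right has 2 {daisy, elm}.
    Root cedar: left subtree has 1 node {rye}, right has 2 {yew, aster}.
      Root aster: left subtree has 1 node {yew}, right has 0 { }.
    Root daisy: left subtree has 0 nodes { }, right has 1 {elm}.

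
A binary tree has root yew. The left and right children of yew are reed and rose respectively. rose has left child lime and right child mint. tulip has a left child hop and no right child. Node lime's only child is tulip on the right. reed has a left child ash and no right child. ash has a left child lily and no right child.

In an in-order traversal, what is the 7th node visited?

tulip

In-order visits the left subtree, then the node, then the right subtree.
At yew: go left to reed.
  At reed: go left to ash.
    At ash: go left to lily.
      lily is a leaf — visit lily.
    Visit ash.
    At ash: no right child.
  Visit reed.
  At reed: no right child.
Visit yew.
At yew: go right to rose.
  At rose: go left to lime.
    At lime: no left child.
    Visit lime.
    At lime: go right to tulip.
      At tulip: go left to hop.
        hop is a leaf — visit hop.
      Visit tulip.
      At tulip: no right child.
  Visit rose.
  At rose: go right to mint.
    mint is a leaf — visit mint.
Full in-order sequence: lily, ash, reed, yew, lime, hop, tulip, rose, mint.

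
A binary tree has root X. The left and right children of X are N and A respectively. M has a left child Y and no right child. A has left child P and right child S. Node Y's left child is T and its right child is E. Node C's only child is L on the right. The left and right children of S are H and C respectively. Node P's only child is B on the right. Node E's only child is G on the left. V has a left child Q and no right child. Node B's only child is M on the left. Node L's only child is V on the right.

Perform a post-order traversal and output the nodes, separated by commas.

Post-order visits the left subtree, then the right subtree, then the node.
At X: go left to N.
  N is a leaf — visit N.
At X: go right to A.
  At A: go left to P.
    At P: no left child.
    At P: go right to B.
      At B: go left to M.
        At M: go left to Y.
          At Y: go left to T.
            T is a leaf — visit T.
          At Y: go right to E.
            At E: go left to G.
              G is a leaf — visit G.
            At E: no right child.
            Visit E.
          Visit Y.
        At M: no right child.
        Visit M.
      At B: no right child.
      Visit B.
    Visit P.
  At A: go right to S.
    At S: go left to H.
      H is a leaf — visit H.
    At S: go right to C.
      At C: no left child.
      At C: go right to L.
        At L: no left child.
        At L: go right to V.
          At V: go left to Q.
            Q is a leaf — visit Q.
          At V: no right child.
          Visit V.
        Visit L.
      Visit C.
    Visit S.
  Visit A.
Visit X.

N, T, G, E, Y, M, B, P, H, Q, V, L, C, S, A, X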